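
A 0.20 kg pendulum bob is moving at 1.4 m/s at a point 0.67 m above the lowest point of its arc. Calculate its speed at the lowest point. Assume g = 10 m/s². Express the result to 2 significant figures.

v = 3.9 m/s

By conservation of mechanical energy, ½mv₀² + mgh = ½mv²
v² = v₀² + 2gh = (1.4)² + 2(10)(0.67) = 15.360
v = √15.360 = 3.919 m/s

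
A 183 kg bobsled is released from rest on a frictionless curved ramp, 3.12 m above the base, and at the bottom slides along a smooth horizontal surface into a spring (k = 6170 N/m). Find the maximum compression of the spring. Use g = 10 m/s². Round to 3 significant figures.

x = 1.36 m

Energy conservation (no friction) from release to max compression: mgh = ½kx²
x = √(2mgh/k) = √(2 × 183 × 10 × 3.12 / 6170) = 1.360 m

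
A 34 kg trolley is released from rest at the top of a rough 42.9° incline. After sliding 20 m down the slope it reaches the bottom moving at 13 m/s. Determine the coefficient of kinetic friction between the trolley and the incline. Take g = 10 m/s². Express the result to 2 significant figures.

The energy dissipated by friction is the PE lost minus the KE gained:
mgL sinθ = 4628.9 J; ½mv² = 2873.0 J
W_f = 4628.9 − 2873.0 = 1756 J
μ_k = W_f/(mg cosθ · L) = 1756/(249.1 × 20) = 0.3525

μ_k = 0.35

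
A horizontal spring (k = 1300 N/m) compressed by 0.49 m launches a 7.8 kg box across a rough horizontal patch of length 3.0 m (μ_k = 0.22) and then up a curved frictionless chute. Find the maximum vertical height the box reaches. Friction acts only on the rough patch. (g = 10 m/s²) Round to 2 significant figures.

Spring energy: E₀ = ½kx² = ½(1300)(0.49)² = 156.06 J
Friction: W_f = μ_k mg d = (0.22)(7.8)(10)(3.0) = 51.48 J
Energy at base of ramp: E = 156.06 − 51.48 = 104.58 J
At max height all remaining energy is PE: mgh = E ⇒ h = E/(mg) = 104.58/(7.8 × 10) = 1.341 m

h = 1.3 m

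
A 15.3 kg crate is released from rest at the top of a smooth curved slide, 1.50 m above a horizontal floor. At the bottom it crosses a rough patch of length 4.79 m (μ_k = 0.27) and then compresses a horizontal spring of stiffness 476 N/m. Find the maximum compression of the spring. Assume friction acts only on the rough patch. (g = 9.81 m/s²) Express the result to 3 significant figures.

Initial energy: E₁ = mgh = (15.3)(9.81)(1.50) = 225.14 J
Friction removes W_f = μ_k mg d = (0.27)(15.3)(9.81)(4.79) = 194.1 J
Energy reaching the spring: E = 225.14 − 194.1 = 31.024 J
At max compression ½kx² = E ⇒ x = √(2E/k) = √(2 × 31.024/476) = 0.3610 m

x = 0.361 m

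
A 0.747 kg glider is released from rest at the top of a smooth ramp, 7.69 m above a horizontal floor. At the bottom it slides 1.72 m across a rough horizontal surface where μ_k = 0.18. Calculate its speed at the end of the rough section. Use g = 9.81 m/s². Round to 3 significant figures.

Energy bookkeeping (friction removes W_f = μ_k N d):
mgh = ½mv² + μ_k m g d
W_f = μ_k mg d = (0.18)(0.747)(9.81)(1.72) = 2.269 J
½mv² = mgh − W_f = 56.353 − 2.269 = 54.084 J
v = √(2 × 54.084/0.747) = 12.03 m/s

v = 12.0 m/s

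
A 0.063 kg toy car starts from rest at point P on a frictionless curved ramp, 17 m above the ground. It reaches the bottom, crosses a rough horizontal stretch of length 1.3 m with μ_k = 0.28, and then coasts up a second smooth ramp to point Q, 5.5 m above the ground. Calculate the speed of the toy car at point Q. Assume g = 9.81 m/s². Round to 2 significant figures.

v = 15 m/s

Energy at P: mgh₁ = (0.063)(9.81)(17) = 10.507 J
Friction loss: W_f = μ_k mg d = 0.2250 J
At Q: ½mv² + mgh₂ = mgh₁ − W_f
½mv² = 10.507 − 0.2250 − 3.3992 = 6.8824 J
v = √(2 × 6.8824/0.063) = 14.78 m/s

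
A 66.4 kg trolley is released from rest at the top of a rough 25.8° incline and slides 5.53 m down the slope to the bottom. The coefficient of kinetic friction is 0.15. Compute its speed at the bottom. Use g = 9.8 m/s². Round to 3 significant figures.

v = 5.70 m/s

Energy: mgh = ½mv² + W_f, with h = L sinθ and W_f = μ_k (mg cosθ) L
mgh = mgL sinθ = (66.4)(9.8)(5.53)sin25.8° = 1566.2 J
W_f = μ_k mg cosθ · L = (0.15)(66.4)(9.8)cos25.8°·5.53 = 486.0 J
½mv² = 1566.2 − 486.0 = 1080.2 J
v = √(2 × 1080.2/66.4) = 5.704 m/s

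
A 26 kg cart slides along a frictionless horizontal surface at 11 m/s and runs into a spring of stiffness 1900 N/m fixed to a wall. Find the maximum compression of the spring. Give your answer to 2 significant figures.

x = 1.3 m

Conservation of energy between contact and max compression: ½mv² = ½kx²
x = v√(m/k) = 11 × √(26/1900) = 1.287 m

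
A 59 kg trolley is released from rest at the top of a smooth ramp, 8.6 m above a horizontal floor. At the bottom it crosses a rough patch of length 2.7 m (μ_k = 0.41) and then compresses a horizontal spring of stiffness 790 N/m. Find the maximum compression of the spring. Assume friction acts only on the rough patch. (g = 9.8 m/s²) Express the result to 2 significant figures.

Initial energy: E₁ = mgh = (59)(9.8)(8.6) = 4972.5 J
Friction removes W_f = μ_k mg d = (0.41)(59)(9.8)(2.7) = 640.1 J
Energy reaching the spring: E = 4972.5 − 640.1 = 4332.5 J
At max compression ½kx² = E ⇒ x = √(2E/k) = √(2 × 4332.5/790) = 3.312 m

x = 3.3 m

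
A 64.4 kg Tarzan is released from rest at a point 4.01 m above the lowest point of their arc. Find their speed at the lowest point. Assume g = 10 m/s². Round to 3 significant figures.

v = 8.96 m/s

By conservation of mechanical energy, mgh = ½mv²
v = √(2gh) = √(2 × 10 × 4.01) = √80.200 = 8.955 m/s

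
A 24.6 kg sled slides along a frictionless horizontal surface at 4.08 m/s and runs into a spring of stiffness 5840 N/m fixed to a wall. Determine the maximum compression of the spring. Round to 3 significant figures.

x = 0.265 m

At max compression the sled is momentarily at rest: ½mv² = ½kx²
x = v√(m/k) = 4.08 × √(24.6/5840) = 0.2648 m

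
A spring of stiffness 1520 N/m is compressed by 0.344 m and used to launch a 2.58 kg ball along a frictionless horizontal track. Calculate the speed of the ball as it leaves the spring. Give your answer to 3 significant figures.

v = 8.35 m/s

Spring PE converts entirely to kinetic energy: ½kx² = ½mv²
v = x√(k/m) = 0.344 × √(1520/2.58) = 8.350 m/s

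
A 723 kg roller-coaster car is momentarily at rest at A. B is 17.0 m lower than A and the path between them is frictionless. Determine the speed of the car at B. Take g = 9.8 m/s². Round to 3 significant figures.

Mechanical energy is conserved (no friction): mgh = ½mv²
v = √(2gh) = √(2 × 9.8 × 17.0) = √333.20 = 18.25 m/s

v = 18.3 m/s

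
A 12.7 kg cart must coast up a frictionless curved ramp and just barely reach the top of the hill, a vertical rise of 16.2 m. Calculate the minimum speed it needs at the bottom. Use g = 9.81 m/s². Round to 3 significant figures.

v = 17.8 m/s

At the top it is momentarily at rest, so all KE converts to PE: ½mv² = mgh
v = √(2gh) = √(2 × 9.81 × 16.2) = 17.83 m/s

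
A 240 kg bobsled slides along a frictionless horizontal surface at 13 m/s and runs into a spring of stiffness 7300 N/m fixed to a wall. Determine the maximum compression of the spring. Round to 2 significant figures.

x = 2.4 m

Conservation of energy between contact and max compression: ½mv² = ½kx²
x = v√(m/k) = 13 × √(240/7300) = 2.357 m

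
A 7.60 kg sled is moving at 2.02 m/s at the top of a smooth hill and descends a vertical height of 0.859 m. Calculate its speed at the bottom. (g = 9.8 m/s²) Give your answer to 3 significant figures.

By conservation of mechanical energy, ½mv₀² + mgh = ½mv²
The mass cancels from both sides.
v² = v₀² + 2gh = (2.02)² + 2(9.8)(0.859) = 20.917
v = √20.917 = 4.573 m/s

v = 4.57 m/s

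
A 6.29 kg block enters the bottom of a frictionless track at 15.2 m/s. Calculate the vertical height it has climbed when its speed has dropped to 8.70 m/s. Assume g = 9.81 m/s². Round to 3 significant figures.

h = 7.92 m

Energy balance between the two points: ½mv₁² = ½mv₂² + mgh
h = (v₁² − v₂²)/(2g) = (15.2² − 8.70²)/(2 × 9.81) = 7.918 m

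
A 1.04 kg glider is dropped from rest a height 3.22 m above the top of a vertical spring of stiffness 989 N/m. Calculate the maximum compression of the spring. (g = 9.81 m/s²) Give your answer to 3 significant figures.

x = 0.268 m

Take the reference level at the top of the uncompressed spring. At max compression the glider has fallen H + x and is momentarily at rest:
mg(H + x) = ½kx²
½(989)x² − (1.04)(9.81)x − (1.04)(9.81)(3.22) = 0
494.5x² − 10.20x − 32.85 = 0
x = [10.20 + √(104.1 + 64981)]/(2 × 494.5) = 0.2683 m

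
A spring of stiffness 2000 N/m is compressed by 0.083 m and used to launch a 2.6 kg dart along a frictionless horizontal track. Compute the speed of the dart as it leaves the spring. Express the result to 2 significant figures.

Conservation of energy: ½kx² = ½mv²
v = x√(k/m) = 0.083 × √(2000/2.6) = 2.302 m/s

v = 2.3 m/s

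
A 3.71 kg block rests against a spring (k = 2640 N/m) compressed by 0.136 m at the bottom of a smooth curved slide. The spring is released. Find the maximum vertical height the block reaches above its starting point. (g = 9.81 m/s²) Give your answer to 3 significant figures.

h = 0.671 m

Energy conservation from release to the highest point: ½kx² = mgh
h = kx²/(2mg) = (2640)(0.136)²/(2 × 3.71 × 9.81) = 0.6708 m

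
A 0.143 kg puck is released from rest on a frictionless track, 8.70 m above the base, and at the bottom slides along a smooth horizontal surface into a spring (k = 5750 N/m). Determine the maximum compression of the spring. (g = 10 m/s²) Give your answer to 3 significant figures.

x = 0.0658 m

Energy conservation (no friction) from release to max compression: mgh = ½kx²
x = √(2mgh/k) = √(2 × 0.143 × 10 × 8.70 / 5750) = 0.06578 m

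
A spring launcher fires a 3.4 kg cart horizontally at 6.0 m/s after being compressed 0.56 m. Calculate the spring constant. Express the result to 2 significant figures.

k = 390 N/m

½kx² = ½mv²
k = mv²/x² = (3.4)(6.0)²/(0.56)² = 390.3 N/m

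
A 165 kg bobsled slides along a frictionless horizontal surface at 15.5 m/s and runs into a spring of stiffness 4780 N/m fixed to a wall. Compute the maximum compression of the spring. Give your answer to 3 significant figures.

All KE is stored as spring PE at maximum compression: ½mv² = ½kx²
x = v√(m/k) = 15.5 × √(165/4780) = 2.880 m

x = 2.88 m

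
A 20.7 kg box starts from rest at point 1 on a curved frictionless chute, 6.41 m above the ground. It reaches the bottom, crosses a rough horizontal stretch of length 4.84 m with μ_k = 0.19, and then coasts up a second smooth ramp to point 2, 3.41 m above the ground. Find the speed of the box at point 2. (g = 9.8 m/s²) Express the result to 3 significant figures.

v = 6.39 m/s

Energy at 1: mgh₁ = (20.7)(9.8)(6.41) = 1300.3 J
Friction loss: W_f = μ_k mg d = 186.6 J
At 2: ½mv² + mgh₂ = mgh₁ − W_f
½mv² = 1300.3 − 186.6 − 691.75 = 422.03 J
v = √(2 × 422.03/20.7) = 6.386 m/s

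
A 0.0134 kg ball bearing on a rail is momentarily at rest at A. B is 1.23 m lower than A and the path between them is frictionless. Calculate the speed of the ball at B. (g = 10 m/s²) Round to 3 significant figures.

By conservation of mechanical energy, mgh = ½mv²
The mass cancels from both sides.
v = √(2gh) = √(2 × 10 × 1.23) = √24.600 = 4.960 m/s

v = 4.96 m/s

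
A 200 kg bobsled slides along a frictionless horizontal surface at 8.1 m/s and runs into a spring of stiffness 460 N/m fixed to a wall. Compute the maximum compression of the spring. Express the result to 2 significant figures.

x = 5.3 m

All KE is stored as spring PE at maximum compression: ½mv² = ½kx²
x = v√(m/k) = 8.1 × √(200/460) = 5.341 m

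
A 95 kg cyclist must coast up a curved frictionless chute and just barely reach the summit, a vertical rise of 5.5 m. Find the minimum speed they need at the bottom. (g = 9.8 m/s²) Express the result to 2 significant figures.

v = 10 m/s

At the top they are momentarily at rest, so all KE converts to PE: ½mv² = mgh
v = √(2gh) = √(2 × 9.8 × 5.5) = 10.38 m/s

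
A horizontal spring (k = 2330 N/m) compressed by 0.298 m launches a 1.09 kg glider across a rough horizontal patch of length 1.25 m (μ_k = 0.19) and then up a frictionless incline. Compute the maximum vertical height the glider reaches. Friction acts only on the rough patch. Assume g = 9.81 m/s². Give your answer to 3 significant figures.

h = 9.44 m

Spring energy: E₀ = ½kx² = ½(2330)(0.298)² = 103.46 J
Friction: W_f = μ_k mg d = (0.19)(1.09)(9.81)(1.25) = 2.540 J
Energy at base of ramp: E = 103.46 − 2.540 = 100.92 J
At max height all remaining energy is PE: mgh = E ⇒ h = E/(mg) = 100.92/(1.09 × 9.81) = 9.438 m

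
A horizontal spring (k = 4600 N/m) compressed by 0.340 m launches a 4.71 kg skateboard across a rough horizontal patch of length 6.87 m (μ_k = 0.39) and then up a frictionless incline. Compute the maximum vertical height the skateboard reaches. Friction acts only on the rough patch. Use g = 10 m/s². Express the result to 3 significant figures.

Spring energy: E₀ = ½kx² = ½(4600)(0.340)² = 265.88 J
Friction: W_f = μ_k mg d = (0.39)(4.71)(10)(6.87) = 126.2 J
Energy at base of ramp: E = 265.88 − 126.2 = 139.68 J
At max height all remaining energy is PE: mgh = E ⇒ h = E/(mg) = 139.68/(4.71 × 10) = 2.966 m

h = 2.97 m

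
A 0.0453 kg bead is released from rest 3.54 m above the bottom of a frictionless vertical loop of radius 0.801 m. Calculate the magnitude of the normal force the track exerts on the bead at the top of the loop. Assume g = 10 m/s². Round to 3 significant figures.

Energy from release to top (height 2r): mgh = ½mv_top² + mg(2r)
v_top² = 2g(h − 2r) = 2(10)(3.54 − 1.602) = 38.760 m²/s²
At the top, both N and weight point toward the centre: N + mg = mv_top²/r
N = m(v_top²/r − g) = 0.0453(38.760/0.801 − 10) = 1.739 N

N = 1.74 N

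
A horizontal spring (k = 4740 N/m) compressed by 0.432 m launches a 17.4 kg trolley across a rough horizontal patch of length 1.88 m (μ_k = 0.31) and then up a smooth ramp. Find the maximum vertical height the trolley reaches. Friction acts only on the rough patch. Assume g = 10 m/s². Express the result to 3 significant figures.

Spring energy: E₀ = ½kx² = ½(4740)(0.432)² = 442.30 J
Friction: W_f = μ_k mg d = (0.31)(17.4)(10)(1.88) = 101.4 J
Energy at base of ramp: E = 442.30 − 101.4 = 340.89 J
At max height all remaining energy is PE: mgh = E ⇒ h = E/(mg) = 340.89/(17.4 × 10) = 1.959 m

h = 1.96 m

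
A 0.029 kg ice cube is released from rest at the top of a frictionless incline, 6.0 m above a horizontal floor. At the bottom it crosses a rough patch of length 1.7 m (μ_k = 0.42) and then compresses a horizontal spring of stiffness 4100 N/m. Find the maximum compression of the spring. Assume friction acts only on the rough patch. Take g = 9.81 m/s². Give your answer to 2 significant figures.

x = 0.027 m

Initial energy: E₁ = mgh = (0.029)(9.81)(6.0) = 1.7069 J
Friction removes W_f = μ_k mg d = (0.42)(0.029)(9.81)(1.7) = 0.2031 J
Energy reaching the spring: E = 1.7069 − 0.2031 = 1.5038 J
At max compression ½kx² = E ⇒ x = √(2E/k) = √(2 × 1.5038/4100) = 0.02708 m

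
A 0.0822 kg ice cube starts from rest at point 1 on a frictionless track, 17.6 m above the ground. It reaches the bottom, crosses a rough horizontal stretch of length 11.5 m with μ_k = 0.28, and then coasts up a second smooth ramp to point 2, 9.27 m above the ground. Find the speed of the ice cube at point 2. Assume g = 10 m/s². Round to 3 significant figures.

v = 10.1 m/s

Energy at 1: mgh₁ = (0.0822)(10)(17.6) = 14.467 J
Friction loss: W_f = μ_k mg d = 2.647 J
At 2: ½mv² + mgh₂ = mgh₁ − W_f
½mv² = 14.467 − 2.647 − 7.6199 = 4.2004 J
v = √(2 × 4.2004/0.0822) = 10.11 m/s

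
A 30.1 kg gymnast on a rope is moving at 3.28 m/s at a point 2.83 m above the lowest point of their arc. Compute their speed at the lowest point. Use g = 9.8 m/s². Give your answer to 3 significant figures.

v = 8.14 m/s

Mechanical energy is conserved (no friction): ½mv₀² + mgh = ½mv²
v² = v₀² + 2gh = (3.28)² + 2(9.8)(2.83) = 66.226
v = √66.226 = 8.138 m/s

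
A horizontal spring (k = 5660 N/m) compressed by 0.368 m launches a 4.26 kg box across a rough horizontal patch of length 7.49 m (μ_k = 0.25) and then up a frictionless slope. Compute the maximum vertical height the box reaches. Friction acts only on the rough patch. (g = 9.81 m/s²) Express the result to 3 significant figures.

h = 7.30 m

Spring energy: E₀ = ½kx² = ½(5660)(0.368)² = 383.25 J
Friction: W_f = μ_k mg d = (0.25)(4.26)(9.81)(7.49) = 78.25 J
Energy at base of ramp: E = 383.25 − 78.25 = 305.00 J
At max height all remaining energy is PE: mgh = E ⇒ h = E/(mg) = 305.00/(4.26 × 9.81) = 7.298 m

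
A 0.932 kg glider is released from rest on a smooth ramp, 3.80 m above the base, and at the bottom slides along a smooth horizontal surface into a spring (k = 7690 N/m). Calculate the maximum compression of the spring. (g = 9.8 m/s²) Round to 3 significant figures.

x = 0.0950 m

Gravitational PE at the top equals spring PE at max compression: mgh = ½kx²
x = √(2mgh/k) = √(2 × 0.932 × 9.8 × 3.80 / 7690) = 0.09501 m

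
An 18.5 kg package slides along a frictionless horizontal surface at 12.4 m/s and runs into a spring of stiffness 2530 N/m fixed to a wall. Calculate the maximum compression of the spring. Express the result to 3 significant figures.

All KE is stored as spring PE at maximum compression: ½mv² = ½kx²
x = v√(m/k) = 12.4 × √(18.5/2530) = 1.060 m

x = 1.06 m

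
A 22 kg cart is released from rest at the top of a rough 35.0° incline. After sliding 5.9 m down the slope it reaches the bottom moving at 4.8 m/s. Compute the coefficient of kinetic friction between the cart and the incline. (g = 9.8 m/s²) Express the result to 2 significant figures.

mgh = ½mv² + μ_k (mg cosθ) L, with h = L sinθ
mgL sinθ = 729.61 J; ½mv² = 253.44 J
W_f = 729.61 − 253.44 = 476.2 J
μ_k = W_f/(mg cosθ · L) = 476.2/(176.6 × 5.9) = 0.4570

μ_k = 0.46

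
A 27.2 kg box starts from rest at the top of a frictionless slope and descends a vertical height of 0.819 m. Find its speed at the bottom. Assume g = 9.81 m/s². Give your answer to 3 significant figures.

v = 4.01 m/s

Energy conservation between the two points: mgh = ½mv²
v = √(2gh) = √(2 × 9.81 × 0.819) = √16.069 = 4.009 m/s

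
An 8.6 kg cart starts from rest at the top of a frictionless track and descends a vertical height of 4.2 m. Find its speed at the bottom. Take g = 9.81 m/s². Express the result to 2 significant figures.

Mechanical energy is conserved (no friction): mgh = ½mv²
v = √(2gh) = √(2 × 9.81 × 4.2) = √82.404 = 9.078 m/s

v = 9.1 m/s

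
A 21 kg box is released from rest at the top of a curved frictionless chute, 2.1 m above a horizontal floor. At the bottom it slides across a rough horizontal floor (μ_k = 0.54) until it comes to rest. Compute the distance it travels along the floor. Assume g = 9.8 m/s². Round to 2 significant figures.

d = 3.9 m

Energy bookkeeping (friction removes W_f = μ_k N d):
At rest all PE has been dissipated by friction: mgh = μ_k m g d
d = h/μ_k = 2.1/0.54 = 3.889 m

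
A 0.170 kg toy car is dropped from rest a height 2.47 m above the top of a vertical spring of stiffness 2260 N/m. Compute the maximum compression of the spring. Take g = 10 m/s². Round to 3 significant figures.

x = 0.0617 m

Take the reference level at the top of the uncompressed spring. At max compression the car has fallen H + x and is momentarily at rest:
mg(H + x) = ½kx²
½(2260)x² − (0.170)(10)x − (0.170)(10)(2.47) = 0
1130x² − 1.700x − 4.199 = 0
x = [1.700 + √(2.890 + 18979)]/(2 × 1130) = 0.06172 m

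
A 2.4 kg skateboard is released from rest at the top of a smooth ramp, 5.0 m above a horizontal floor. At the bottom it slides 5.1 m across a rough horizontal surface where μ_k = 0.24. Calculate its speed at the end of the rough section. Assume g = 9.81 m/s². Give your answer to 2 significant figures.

v = 8.6 m/s

Energy bookkeeping (friction removes W_f = μ_k N d):
mgh = ½mv² + μ_k m g d
W_f = μ_k mg d = (0.24)(2.4)(9.81)(5.1) = 28.82 J
½mv² = mgh − W_f = 117.72 − 28.82 = 88.902 J
v = √(2 × 88.902/2.4) = 8.607 m/s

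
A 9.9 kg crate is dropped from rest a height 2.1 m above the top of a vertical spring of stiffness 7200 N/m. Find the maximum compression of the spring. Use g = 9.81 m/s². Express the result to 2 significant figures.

Let x be the compression. The total drop is H + x, and the crate is instantaneously at rest at max compression, so energy conservation gives:
mg(H + x) = ½kx²
½(7200)x² − (9.9)(9.81)x − (9.9)(9.81)(2.1) = 0
3600x² − 97.12x − 203.9 = 0
x = [97.12 + √(9432 + 2.9369e+06)]/(2 × 3600) = 0.2519 m

x = 0.25 m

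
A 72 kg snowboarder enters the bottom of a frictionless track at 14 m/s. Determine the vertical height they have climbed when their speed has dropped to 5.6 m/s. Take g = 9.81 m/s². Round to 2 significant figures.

h = 8.4 m

Conservation of energy: ½mv₁² = ½mv₂² + mgh
h = (v₁² − v₂²)/(2g) = (14² − 5.6²)/(2 × 9.81) = 8.391 m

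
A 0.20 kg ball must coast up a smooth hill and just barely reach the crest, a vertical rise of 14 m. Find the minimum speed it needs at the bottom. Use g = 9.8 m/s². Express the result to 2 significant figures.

v = 17 m/s

At the top it is momentarily at rest, so all KE converts to PE: ½mv² = mgh
v = √(2gh) = √(2 × 9.8 × 14) = 16.57 m/s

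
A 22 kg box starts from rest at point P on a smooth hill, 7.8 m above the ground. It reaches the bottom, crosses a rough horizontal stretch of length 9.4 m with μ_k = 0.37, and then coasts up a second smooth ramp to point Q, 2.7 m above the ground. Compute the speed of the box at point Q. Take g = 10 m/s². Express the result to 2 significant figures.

v = 5.7 m/s

Energy at P: mgh₁ = (22)(10)(7.8) = 1716.0 J
Friction loss: W_f = μ_k mg d = 765.2 J
At Q: ½mv² + mgh₂ = mgh₁ − W_f
½mv² = 1716.0 − 765.2 − 594.00 = 356.84 J
v = √(2 × 356.84/22) = 5.696 m/s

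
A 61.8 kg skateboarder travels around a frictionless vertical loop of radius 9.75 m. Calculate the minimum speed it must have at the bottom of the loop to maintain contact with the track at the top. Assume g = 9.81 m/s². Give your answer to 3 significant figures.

At the top: mg = mv_top²/r ⇒ v_top² = gr = 95.65 m²/s²
Energy from bottom to top (height 2r): ½mv_bot² = ½mv_top² + mg(2r)
v_bot² = gr + 4gr = 5gr = 478.2
v_bot = √(5gr) = 21.87 m/s

v = 21.9 m/s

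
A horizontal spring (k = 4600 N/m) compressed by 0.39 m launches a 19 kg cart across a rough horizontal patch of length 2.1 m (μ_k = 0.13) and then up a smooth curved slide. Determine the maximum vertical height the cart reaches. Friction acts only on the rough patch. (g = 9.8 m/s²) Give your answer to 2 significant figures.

Spring energy: E₀ = ½kx² = ½(4600)(0.39)² = 349.83 J
Friction: W_f = μ_k mg d = (0.13)(19)(9.8)(2.1) = 50.83 J
Energy at base of ramp: E = 349.83 − 50.83 = 299.00 J
At max height all remaining energy is PE: mgh = E ⇒ h = E/(mg) = 299.00/(19 × 9.8) = 1.606 m

h = 1.6 m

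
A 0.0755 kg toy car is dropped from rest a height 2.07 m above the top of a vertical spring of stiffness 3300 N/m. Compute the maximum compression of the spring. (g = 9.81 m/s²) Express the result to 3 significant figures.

x = 0.0307 m

Take the reference level at the top of the uncompressed spring. At max compression the car has fallen H + x and is momentarily at rest:
mg(H + x) = ½kx²
½(3300)x² − (0.0755)(9.81)x − (0.0755)(9.81)(2.07) = 0
1650x² − 0.7407x − 1.533 = 0
x = [0.7407 + √(0.5486 + 10119)]/(2 × 1650) = 0.03071 m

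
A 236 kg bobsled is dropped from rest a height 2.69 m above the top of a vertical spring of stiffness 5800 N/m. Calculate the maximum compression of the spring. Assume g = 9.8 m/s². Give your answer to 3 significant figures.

Take the reference level at the top of the uncompressed spring. At max compression the bobsled has fallen H + x and is momentarily at rest:
mg(H + x) = ½kx²
½(5800)x² − (236)(9.8)x − (236)(9.8)(2.69) = 0
2900x² − 2313x − 6221 = 0
x = [2313 + √(5.349e+06 + 7.2169e+07)]/(2 × 2900) = 1.917 m

x = 1.92 m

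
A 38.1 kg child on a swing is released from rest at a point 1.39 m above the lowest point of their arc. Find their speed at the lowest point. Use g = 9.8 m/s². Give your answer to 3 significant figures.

Mechanical energy is conserved (no friction): mgh = ½mv²
v = √(2gh) = √(2 × 9.8 × 1.39) = √27.244 = 5.220 m/s

v = 5.22 m/s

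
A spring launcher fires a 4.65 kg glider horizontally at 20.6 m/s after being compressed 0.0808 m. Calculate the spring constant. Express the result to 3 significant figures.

k = 302000 N/m

Spring PE at full compression equals KE at release: ½kx² = ½mv²
k = mv²/x² = (4.65)(20.6)²/(0.0808)² = 302249 N/m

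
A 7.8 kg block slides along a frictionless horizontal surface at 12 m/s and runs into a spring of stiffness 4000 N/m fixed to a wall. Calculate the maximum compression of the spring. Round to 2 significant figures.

Conservation of energy between contact and max compression: ½mv² = ½kx²
x = v√(m/k) = 12 × √(7.8/4000) = 0.5299 m

x = 0.53 m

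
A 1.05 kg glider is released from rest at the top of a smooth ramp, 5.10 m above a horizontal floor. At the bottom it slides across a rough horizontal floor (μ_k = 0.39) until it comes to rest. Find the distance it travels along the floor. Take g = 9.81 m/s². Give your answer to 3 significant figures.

d = 13.1 m

Energy at the top = energy at the end + work done against friction:
At rest all PE has been dissipated by friction: mgh = μ_k m g d
d = h/μ_k = 5.10/0.39 = 13.08 m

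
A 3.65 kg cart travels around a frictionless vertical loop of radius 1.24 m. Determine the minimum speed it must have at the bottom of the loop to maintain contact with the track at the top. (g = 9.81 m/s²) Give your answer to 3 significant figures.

v = 7.80 m/s

At the top: mg = mv_top²/r ⇒ v_top² = gr = 12.16 m²/s²
Energy from bottom to top (height 2r): ½mv_bot² = ½mv_top² + mg(2r)
v_bot² = gr + 4gr = 5gr = 60.82
v_bot = √(5gr) = 7.799 m/s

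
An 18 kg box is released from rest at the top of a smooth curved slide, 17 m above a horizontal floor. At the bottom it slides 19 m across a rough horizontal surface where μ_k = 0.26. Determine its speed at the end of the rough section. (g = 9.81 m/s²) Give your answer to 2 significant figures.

v = 15 m/s

Energy at the top = energy at the end + work done against friction:
mgh = ½mv² + μ_k m g d
W_f = μ_k mg d = (0.26)(18)(9.81)(19) = 872.3 J
½mv² = mgh − W_f = 3001.9 − 872.3 = 2129.6 J
v = √(2 × 2129.6/18) = 15.38 m/s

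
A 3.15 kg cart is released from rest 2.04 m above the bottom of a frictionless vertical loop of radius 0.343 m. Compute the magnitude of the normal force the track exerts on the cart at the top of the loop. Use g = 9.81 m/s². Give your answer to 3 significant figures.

Energy from release to top (height 2r): mgh = ½mv_top² + mg(2r)
v_top² = 2g(h − 2r) = 2(9.81)(2.04 − 0.6860) = 26.565 m²/s²
At the top, both N and weight point toward the centre: N + mg = mv_top²/r
N = m(v_top²/r − g) = 3.15(26.565/0.343 − 9.81) = 213.1 N

N = 213 N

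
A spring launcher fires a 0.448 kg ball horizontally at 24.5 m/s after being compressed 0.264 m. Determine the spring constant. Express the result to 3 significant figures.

k = 3860 N/m

Energy stored in the spring equals the launch KE: ½kx² = ½mv²
k = mv²/x² = (0.448)(24.5)²/(0.264)² = 3858 N/m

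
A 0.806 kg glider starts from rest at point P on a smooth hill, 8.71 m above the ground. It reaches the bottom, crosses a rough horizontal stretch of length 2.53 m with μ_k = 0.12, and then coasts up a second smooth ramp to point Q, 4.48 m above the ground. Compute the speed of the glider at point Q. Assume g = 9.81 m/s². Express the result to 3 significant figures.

v = 8.78 m/s

Energy at P: mgh₁ = (0.806)(9.81)(8.71) = 68.869 J
Friction loss: W_f = μ_k mg d = 2.401 J
At Q: ½mv² + mgh₂ = mgh₁ − W_f
½mv² = 68.869 − 2.401 − 35.423 = 31.045 J
v = √(2 × 31.045/0.806) = 8.777 m/s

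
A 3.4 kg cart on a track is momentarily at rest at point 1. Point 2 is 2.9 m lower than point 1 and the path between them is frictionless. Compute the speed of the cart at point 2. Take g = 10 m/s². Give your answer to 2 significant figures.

v = 7.6 m/s

By conservation of mechanical energy, mgh = ½mv²
v = √(2gh) = √(2 × 10 × 2.9) = √58.000 = 7.616 m/s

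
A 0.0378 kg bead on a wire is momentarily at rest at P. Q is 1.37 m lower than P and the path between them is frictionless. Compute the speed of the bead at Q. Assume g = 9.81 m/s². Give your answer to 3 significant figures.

By conservation of mechanical energy, mgh = ½mv²
v = √(2gh) = √(2 × 9.81 × 1.37) = √26.879 = 5.185 m/s

v = 5.18 m/s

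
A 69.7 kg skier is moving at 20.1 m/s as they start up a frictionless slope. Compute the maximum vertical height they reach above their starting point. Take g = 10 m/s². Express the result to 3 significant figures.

h = 20.2 m

Setting KE at the bottom equal to PE gained: ½mv² = mgh
h = v²/(2g) = 20.1²/(2 × 10) = 20.20 m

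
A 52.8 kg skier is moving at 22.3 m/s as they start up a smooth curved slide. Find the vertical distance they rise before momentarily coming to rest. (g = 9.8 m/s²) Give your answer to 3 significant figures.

h = 25.4 m

Setting KE at the bottom equal to PE gained: ½mv² = mgh
h = v²/(2g) = 22.3²/(2 × 9.8) = 25.37 m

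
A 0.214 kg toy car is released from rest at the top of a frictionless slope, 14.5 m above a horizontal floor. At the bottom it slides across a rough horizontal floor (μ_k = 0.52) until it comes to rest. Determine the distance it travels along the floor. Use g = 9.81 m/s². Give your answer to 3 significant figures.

Applying the work–energy principle:
At rest all PE has been dissipated by friction: mgh = μ_k m g d
d = h/μ_k = 14.5/0.52 = 27.88 m

d = 27.9 m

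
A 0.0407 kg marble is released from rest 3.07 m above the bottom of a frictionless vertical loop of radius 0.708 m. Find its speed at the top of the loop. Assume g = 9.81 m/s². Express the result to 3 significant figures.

v = 5.70 m/s

Energy conservation: mgh = ½mv_top² + mg(2r)
v_top² = 2g(h − 2r) = 2(9.81)(3.07 − 1.416) = 32.45
v_top = 5.697 m/s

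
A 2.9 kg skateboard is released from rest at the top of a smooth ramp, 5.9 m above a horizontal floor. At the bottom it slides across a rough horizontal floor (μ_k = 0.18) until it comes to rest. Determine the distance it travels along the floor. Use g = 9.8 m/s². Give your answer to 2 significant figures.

d = 33 m

Applying the work–energy principle:
At rest all PE has been dissipated by friction: mgh = μ_k m g d
d = h/μ_k = 5.9/0.18 = 32.78 m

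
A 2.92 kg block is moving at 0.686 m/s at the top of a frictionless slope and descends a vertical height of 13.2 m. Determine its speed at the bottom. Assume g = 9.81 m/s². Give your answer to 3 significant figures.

v = 16.1 m/s

Mechanical energy is conserved (no friction): ½mv₀² + mgh = ½mv²
The mass cancels from both sides.
v² = v₀² + 2gh = (0.686)² + 2(9.81)(13.2) = 259.45
v = √259.45 = 16.11 m/s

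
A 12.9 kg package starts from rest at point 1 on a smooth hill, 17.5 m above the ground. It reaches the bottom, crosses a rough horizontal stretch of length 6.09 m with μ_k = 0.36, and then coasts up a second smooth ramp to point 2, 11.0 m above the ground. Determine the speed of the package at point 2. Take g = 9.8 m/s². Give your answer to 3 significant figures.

Energy at 1: mgh₁ = (12.9)(9.8)(17.5) = 2212.4 J
Friction loss: W_f = μ_k mg d = 277.2 J
At 2: ½mv² + mgh₂ = mgh₁ − W_f
½mv² = 2212.4 − 277.2 − 1390.6 = 544.57 J
v = √(2 × 544.57/12.9) = 9.189 m/s

v = 9.19 m/s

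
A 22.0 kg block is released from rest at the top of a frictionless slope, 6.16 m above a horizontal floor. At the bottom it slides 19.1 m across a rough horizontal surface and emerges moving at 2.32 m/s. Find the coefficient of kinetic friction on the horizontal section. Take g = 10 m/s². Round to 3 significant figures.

μ_k = 0.308

Energy bookkeeping (friction removes W_f = μ_k N d):
mgh = ½mv² + μ_k m g d
mgh = 1355.2 J; ½mv² = 59.206 J
W_f = 1355.2 − 59.206 = 1296 J
μ_k = W_f/(mg·d) = 1296/(220.0 × 19.1) = 0.3084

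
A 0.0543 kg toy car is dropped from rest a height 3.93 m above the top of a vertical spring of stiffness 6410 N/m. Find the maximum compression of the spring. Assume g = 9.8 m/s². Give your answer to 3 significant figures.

x = 0.0256 m

Measuring PE from the top of the relaxed spring, at max compression the car has dropped H + x with zero KE, so:
mg(H + x) = ½kx²
½(6410)x² − (0.0543)(9.8)x − (0.0543)(9.8)(3.93) = 0
3205x² − 0.5321x − 2.091 = 0
x = [0.5321 + √(0.2832 + 26811)]/(2 × 3205) = 0.02563 m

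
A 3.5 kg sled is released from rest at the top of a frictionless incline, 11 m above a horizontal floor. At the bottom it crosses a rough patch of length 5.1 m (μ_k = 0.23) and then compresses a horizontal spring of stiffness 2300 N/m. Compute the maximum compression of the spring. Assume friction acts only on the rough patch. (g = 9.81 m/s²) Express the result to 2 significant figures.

x = 0.54 m

Initial energy: E₁ = mgh = (3.5)(9.81)(11) = 377.69 J
Friction removes W_f = μ_k mg d = (0.23)(3.5)(9.81)(5.1) = 40.27 J
Energy reaching the spring: E = 377.69 − 40.27 = 337.41 J
At max compression ½kx² = E ⇒ x = √(2E/k) = √(2 × 337.41/2300) = 0.5417 m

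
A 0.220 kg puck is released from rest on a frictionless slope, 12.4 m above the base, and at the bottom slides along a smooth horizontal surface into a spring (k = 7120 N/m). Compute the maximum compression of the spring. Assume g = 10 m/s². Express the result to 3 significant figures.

x = 0.0875 m

Gravitational PE at the top equals spring PE at max compression: mgh = ½kx²
x = √(2mgh/k) = √(2 × 0.220 × 10 × 12.4 / 7120) = 0.08754 m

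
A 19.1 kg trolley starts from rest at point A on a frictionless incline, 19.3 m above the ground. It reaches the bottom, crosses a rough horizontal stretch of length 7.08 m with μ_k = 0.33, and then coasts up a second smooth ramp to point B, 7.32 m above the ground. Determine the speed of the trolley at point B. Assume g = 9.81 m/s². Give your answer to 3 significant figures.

v = 13.8 m/s

Energy at A: mgh₁ = (19.1)(9.81)(19.3) = 3616.3 J
Friction loss: W_f = μ_k mg d = 437.8 J
At B: ½mv² + mgh₂ = mgh₁ − W_f
½mv² = 3616.3 − 437.8 − 1371.6 = 1806.9 J
v = √(2 × 1806.9/19.1) = 13.76 m/s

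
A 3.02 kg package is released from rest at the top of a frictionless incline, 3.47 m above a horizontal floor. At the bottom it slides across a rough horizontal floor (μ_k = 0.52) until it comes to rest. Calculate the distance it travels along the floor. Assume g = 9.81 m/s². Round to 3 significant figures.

Energy at the top = energy at the end + work done against friction:
At rest all PE has been dissipated by friction: mgh = μ_k m g d
d = h/μ_k = 3.47/0.52 = 6.673 m

d = 6.67 m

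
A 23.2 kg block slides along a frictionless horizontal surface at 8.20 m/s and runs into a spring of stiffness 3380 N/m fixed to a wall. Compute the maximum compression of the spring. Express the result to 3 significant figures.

x = 0.679 m

Conservation of energy between contact and max compression: ½mv² = ½kx²
x = v√(m/k) = 8.20 × √(23.2/3380) = 0.6794 m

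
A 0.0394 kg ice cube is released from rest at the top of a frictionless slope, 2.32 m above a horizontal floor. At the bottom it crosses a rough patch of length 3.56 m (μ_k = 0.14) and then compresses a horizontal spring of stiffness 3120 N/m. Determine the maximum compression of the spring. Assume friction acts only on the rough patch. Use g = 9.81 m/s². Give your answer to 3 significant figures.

x = 0.0212 m

Initial energy: E₁ = mgh = (0.0394)(9.81)(2.32) = 0.89671 J
Friction removes W_f = μ_k mg d = (0.14)(0.0394)(9.81)(3.56) = 0.1926 J
Energy reaching the spring: E = 0.89671 − 0.1926 = 0.70407 J
At max compression ½kx² = E ⇒ x = √(2E/k) = √(2 × 0.70407/3120) = 0.02124 m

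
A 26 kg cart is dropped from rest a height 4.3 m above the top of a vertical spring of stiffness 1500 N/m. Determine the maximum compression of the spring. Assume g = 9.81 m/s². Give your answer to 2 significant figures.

x = 1.4 m

Measuring PE from the top of the relaxed spring, at max compression the cart has dropped H + x with zero KE, so:
mg(H + x) = ½kx²
½(1500)x² − (26)(9.81)x − (26)(9.81)(4.3) = 0
750.0x² − 255.1x − 1097 = 0
x = [255.1 + √(65056 + 3.2903e+06)]/(2 × 750.0) = 1.391 m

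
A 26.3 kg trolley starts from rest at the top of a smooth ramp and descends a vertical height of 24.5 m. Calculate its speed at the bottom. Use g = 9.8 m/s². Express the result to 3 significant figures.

v = 21.9 m/s

Energy conservation between the two points: mgh = ½mv²
The mass cancels from both sides.
v = √(2gh) = √(2 × 9.8 × 24.5) = √480.20 = 21.91 m/s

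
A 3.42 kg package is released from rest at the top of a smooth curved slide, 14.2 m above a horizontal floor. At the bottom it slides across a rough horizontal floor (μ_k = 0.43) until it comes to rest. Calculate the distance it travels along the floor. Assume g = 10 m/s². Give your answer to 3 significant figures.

Energy at the top = energy at the end + work done against friction:
At rest all PE has been dissipated by friction: mgh = μ_k m g d
d = h/μ_k = 14.2/0.43 = 33.02 m

d = 33.0 m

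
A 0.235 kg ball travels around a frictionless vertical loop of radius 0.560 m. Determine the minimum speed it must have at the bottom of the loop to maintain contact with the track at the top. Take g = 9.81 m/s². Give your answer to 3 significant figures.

At the top: mg = mv_top²/r ⇒ v_top² = gr = 5.494 m²/s²
Energy from bottom to top (height 2r): ½mv_bot² = ½mv_top² + mg(2r)
v_bot² = gr + 4gr = 5gr = 27.47
v_bot = √(5gr) = 5.241 m/s

v = 5.24 m/s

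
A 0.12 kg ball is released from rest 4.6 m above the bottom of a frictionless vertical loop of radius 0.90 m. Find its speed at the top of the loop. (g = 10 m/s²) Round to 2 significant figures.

v = 7.5 m/s

Energy conservation: mgh = ½mv_top² + mg(2r)
v_top² = 2g(h − 2r) = 2(10)(4.6 − 1.800) = 56.00
v_top = 7.483 m/s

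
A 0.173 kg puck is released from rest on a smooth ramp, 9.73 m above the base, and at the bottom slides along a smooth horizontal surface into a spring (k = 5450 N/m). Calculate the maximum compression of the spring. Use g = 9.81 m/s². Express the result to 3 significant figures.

x = 0.0778 m

Gravitational PE at the top equals spring PE at max compression: mgh = ½kx²
x = √(2mgh/k) = √(2 × 0.173 × 9.81 × 9.73 / 5450) = 0.07784 m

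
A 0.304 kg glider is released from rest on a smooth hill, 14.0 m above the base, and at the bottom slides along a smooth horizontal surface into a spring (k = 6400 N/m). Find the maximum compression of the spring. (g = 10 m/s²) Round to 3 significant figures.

x = 0.115 m

Energy conservation (no friction) from release to max compression: mgh = ½kx²
x = √(2mgh/k) = √(2 × 0.304 × 10 × 14.0 / 6400) = 0.1153 m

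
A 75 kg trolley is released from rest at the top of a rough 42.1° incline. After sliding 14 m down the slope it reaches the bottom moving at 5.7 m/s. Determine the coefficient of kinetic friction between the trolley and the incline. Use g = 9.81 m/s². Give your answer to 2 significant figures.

The energy dissipated by friction is the PE lost minus the KE gained:
mgL sinθ = 6905.7 J; ½mv² = 1218.4 J
W_f = 6905.7 − 1218.4 = 5687 J
μ_k = W_f/(mg cosθ · L) = 5687/(545.9 × 14) = 0.7442

μ_k = 0.74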